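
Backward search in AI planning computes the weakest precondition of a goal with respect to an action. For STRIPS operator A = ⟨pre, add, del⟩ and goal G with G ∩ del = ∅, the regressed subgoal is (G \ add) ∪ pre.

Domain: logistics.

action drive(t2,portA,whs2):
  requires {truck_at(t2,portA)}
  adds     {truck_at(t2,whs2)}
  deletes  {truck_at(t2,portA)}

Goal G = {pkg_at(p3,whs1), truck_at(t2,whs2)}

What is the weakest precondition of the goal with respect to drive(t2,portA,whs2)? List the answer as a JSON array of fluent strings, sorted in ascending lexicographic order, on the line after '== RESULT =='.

Regress:
  G ∩ del = {}  (empty — regression defined)
  G \ add = {pkg_at(p3,whs1), truck_at(t2,whs2)} \ {truck_at(t2,whs2)} = {pkg_at(p3,whs1)}
  ∪ pre   = {pkg_at(p3,whs1)} ∪ {truck_at(t2,portA)}
          = {pkg_at(p3,whs1), truck_at(t2,portA)}

== RESULT ==
["pkg_at(p3,whs1)", "truck_at(t2,portA)"]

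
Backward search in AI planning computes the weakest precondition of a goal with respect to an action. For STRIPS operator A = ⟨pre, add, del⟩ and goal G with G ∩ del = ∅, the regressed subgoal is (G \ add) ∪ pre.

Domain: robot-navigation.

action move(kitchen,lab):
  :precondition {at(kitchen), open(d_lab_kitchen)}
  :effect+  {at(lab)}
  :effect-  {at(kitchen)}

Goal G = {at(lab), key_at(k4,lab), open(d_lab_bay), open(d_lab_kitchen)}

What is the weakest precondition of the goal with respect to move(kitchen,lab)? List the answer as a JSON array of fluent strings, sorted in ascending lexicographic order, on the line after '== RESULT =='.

Regress:
  G ∩ del = {}  (empty — regression defined)
  G \ add = {at(lab), key_at(k4,lab), open(d_lab_bay), open(d_lab_kitchen)} \ {at(lab)} = {key_at(k4,lab), open(d_lab_bay), open(d_lab_kitchen)}
  ∪ pre   = {key_at(k4,lab), open(d_lab_bay), open(d_lab_kitchen)} ∪ {at(kitchen), open(d_lab_kitchen)}
          = {at(kitchen), key_at(k4,lab), open(d_lab_bay), open(d_lab_kitchen)}

== RESULT ==
["at(kitchen)", "key_at(k4,lab)", "open(d_lab_bay)", "open(d_lab_kitchen)"]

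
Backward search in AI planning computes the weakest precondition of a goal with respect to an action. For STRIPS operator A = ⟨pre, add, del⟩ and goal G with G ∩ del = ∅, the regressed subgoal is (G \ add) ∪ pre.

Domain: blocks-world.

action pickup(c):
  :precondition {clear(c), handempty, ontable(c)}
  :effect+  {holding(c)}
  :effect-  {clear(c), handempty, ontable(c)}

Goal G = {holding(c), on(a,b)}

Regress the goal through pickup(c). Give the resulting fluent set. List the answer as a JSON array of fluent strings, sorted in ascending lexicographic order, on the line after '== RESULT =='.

Compute (G \ add) ∪ pre:
  G ∩ del = {}  (empty — regression defined)
  G \ add = {holding(c), on(a,b)} \ {holding(c)} = {on(a,b)}
  ∪ pre   = {on(a,b)} ∪ {clear(c), handempty, ontable(c)}
          = {clear(c), handempty, on(a,b), ontable(c)}

== RESULT ==
["clear(c)", "handempty", "on(a,b)", "ontable(c)"]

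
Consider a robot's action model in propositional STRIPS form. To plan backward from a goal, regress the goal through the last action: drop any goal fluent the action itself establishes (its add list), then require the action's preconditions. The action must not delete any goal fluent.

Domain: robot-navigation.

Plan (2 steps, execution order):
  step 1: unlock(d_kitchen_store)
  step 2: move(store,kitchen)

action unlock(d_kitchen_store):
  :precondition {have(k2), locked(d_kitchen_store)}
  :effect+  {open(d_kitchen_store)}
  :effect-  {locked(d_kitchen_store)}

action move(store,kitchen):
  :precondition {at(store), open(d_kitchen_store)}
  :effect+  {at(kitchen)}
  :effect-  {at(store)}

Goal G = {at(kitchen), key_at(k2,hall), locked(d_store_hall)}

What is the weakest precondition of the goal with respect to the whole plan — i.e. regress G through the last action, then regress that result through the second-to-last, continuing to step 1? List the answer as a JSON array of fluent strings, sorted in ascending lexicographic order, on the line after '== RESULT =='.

Regress step by step:
  through step 2 (move(store,kitchen)): drop {at(kitchen)}, keep {key_at(k2,hall), locked(d_store_hall)}, require {at(store), open(d_kitchen_store)}
    → {at(store), key_at(k2,hall), locked(d_store_hall), open(d_kitchen_store)}
  through step 1 (unlock(d_kitchen_store)): drop {open(d_kitchen_store)}, keep {at(store), key_at(k2,hall), locked(d_store_hall)}, require {have(k2), locked(d_kitchen_store)}
    → {at(store), have(k2), key_at(k2,hall), locked(d_kitchen_store), locked(d_store_hall)}

== RESULT ==
["at(store)", "have(k2)", "key_at(k2,hall)", "locked(d_kitchen_store)", "locked(d_store_hall)"]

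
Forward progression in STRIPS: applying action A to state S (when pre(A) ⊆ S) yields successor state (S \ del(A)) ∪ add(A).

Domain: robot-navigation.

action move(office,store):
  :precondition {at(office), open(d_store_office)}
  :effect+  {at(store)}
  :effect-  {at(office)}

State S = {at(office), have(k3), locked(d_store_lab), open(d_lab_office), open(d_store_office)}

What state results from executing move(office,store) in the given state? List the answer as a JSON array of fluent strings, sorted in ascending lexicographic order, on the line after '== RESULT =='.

Progress:
  pre ⊆ S: {at(office), open(d_store_office)} ⊆ S  — applicable
  S \ del = {have(k3), locked(d_store_lab), open(d_lab_office), open(d_store_office)}
  ∪ add   = {at(store), have(k3), locked(d_store_lab), open(d_lab_office), open(d_store_office)}

== RESULT ==
["at(store)", "have(k3)", "locked(d_store_lab)", "open(d_lab_office)", "open(d_store_office)"]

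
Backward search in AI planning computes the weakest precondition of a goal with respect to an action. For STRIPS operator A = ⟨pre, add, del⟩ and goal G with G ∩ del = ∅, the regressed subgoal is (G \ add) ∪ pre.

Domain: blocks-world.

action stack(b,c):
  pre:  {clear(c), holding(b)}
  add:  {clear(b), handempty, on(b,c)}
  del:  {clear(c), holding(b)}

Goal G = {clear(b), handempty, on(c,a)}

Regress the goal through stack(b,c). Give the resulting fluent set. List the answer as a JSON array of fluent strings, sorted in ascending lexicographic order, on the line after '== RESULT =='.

Compute (G \ add) ∪ pre:
  G ∩ del = {}  (empty — regression defined)
  G \ add = {clear(b), handempty, on(c,a)} \ {clear(b), handempty, on(b,c)} = {on(c,a)}
  ∪ pre   = {on(c,a)} ∪ {clear(c), holding(b)}
          = {clear(c), holding(b), on(c,a)}

== RESULT ==
["clear(c)", "holding(b)", "on(c,a)"]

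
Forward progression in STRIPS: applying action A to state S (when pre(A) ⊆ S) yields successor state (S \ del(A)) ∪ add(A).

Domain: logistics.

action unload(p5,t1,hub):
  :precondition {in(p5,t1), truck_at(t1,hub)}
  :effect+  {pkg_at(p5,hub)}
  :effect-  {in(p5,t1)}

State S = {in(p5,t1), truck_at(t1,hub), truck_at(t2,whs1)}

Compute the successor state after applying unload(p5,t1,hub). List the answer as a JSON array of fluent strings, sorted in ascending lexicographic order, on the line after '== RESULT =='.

Progress:
  pre ⊆ S: {in(p5,t1), truck_at(t1,hub)} ⊆ S  — applicable
  S \ del = {truck_at(t1,hub), truck_at(t2,whs1)}
  ∪ add   = {pkg_at(p5,hub), truck_at(t1,hub), truck_at(t2,whs1)}

== RESULT ==
["pkg_at(p5,hub)", "truck_at(t1,hub)", "truck_at(t2,whs1)"]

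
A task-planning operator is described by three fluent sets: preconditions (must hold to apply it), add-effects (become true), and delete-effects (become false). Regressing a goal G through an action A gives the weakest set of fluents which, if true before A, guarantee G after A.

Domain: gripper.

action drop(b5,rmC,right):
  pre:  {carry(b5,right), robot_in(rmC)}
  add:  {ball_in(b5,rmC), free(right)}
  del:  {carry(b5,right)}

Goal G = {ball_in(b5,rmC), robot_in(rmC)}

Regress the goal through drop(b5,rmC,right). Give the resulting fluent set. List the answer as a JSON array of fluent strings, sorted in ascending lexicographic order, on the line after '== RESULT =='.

Regress:
  G ∩ del = {}  (empty — regression defined)
  G \ add = {ball_in(b5,rmC), robot_in(rmC)} \ {ball_in(b5,rmC), free(right)} = {robot_in(rmC)}
  ∪ pre   = {robot_in(rmC)} ∪ {carry(b5,right), robot_in(rmC)}
          = {carry(b5,right), robot_in(rmC)}

== RESULT ==
["carry(b5,right)", "robot_in(rmC)"]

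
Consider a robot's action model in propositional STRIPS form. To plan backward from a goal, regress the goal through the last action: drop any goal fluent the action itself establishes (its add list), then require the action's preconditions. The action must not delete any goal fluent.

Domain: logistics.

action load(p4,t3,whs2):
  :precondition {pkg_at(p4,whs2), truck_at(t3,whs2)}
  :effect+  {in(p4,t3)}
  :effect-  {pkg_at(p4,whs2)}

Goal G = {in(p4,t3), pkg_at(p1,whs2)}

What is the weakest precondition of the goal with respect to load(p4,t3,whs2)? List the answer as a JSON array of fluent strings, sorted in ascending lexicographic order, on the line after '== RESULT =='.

Compute (G \ add) ∪ pre:
  G ∩ del = {}  (empty — regression defined)
  G \ add = {in(p4,t3), pkg_at(p1,whs2)} \ {in(p4,t3)} = {pkg_at(p1,whs2)}
  ∪ pre   = {pkg_at(p1,whs2)} ∪ {pkg_at(p4,whs2), truck_at(t3,whs2)}
          = {pkg_at(p1,whs2), pkg_at(p4,whs2), truck_at(t3,whs2)}

== RESULT ==
["pkg_at(p1,whs2)", "pkg_at(p4,whs2)", "truck_at(t3,whs2)"]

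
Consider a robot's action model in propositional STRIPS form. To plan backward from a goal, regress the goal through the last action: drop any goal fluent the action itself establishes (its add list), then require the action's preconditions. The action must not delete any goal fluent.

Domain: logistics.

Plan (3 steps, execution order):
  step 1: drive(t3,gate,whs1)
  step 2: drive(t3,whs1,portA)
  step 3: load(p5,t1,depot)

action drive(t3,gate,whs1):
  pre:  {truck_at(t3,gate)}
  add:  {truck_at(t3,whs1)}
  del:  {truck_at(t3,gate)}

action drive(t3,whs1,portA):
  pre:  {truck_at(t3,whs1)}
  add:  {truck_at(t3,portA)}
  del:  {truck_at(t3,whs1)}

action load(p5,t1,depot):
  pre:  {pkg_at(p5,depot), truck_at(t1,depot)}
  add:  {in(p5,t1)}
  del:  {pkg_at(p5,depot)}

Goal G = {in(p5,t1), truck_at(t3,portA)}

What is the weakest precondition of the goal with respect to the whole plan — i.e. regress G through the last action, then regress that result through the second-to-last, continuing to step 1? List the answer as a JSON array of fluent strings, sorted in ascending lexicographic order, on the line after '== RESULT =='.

Work backward from the goal:
  through step 3 (load(p5,t1,depot)): drop {in(p5,t1)}, keep {truck_at(t3,portA)}, require {pkg_at(p5,depot), truck_at(t1,depot)}
    → {pkg_at(p5,depot), truck_at(t1,depot), truck_at(t3,portA)}
  through step 2 (drive(t3,whs1,portA)): drop {truck_at(t3,portA)}, keep {pkg_at(p5,depot), truck_at(t1,depot)}, require {truck_at(t3,whs1)}
    → {pkg_at(p5,depot), truck_at(t1,depot), truck_at(t3,whs1)}
  through step 1 (drive(t3,gate,whs1)): drop {truck_at(t3,whs1)}, keep {pkg_at(p5,depot), truck_at(t1,depot)}, require {truck_at(t3,gate)}
    → {pkg_at(p5,depot), truck_at(t1,depot), truck_at(t3,gate)}

== RESULT ==
["pkg_at(p5,depot)", "truck_at(t1,depot)", "truck_at(t3,gate)"]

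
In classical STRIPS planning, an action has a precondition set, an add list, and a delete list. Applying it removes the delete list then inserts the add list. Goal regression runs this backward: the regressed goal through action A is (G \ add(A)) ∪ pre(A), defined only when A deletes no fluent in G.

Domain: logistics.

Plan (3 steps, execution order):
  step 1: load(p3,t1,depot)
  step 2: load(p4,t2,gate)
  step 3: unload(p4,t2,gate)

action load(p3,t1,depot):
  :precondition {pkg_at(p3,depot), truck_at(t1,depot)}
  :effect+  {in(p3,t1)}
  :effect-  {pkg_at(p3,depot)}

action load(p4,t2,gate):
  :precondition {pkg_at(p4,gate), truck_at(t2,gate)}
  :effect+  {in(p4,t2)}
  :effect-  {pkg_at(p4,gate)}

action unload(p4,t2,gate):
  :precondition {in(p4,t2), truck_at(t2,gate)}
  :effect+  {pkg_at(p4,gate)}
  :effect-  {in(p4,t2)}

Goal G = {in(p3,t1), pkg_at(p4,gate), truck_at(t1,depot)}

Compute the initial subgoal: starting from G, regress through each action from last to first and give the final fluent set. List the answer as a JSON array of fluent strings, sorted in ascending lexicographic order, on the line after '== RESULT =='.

Work backward from the goal:
  through step 3 (unload(p4,t2,gate)): drop {pkg_at(p4,gate)}, keep {in(p3,t1), truck_at(t1,depot)}, require {in(p4,t2), truck_at(t2,gate)}
    → {in(p3,t1), in(p4,t2), truck_at(t1,depot), truck_at(t2,gate)}
  through step 2 (load(p4,t2,gate)): drop {in(p4,t2)}, keep {in(p3,t1), truck_at(t1,depot), truck_at(t2,gate)}, require {pkg_at(p4,gate), truck_at(t2,gate)}
    → {in(p3,t1), pkg_at(p4,gate), truck_at(t1,depot), truck_at(t2,gate)}
  through step 1 (load(p3,t1,depot)): drop {in(p3,t1)}, keep {pkg_at(p4,gate), truck_at(t1,depot), truck_at(t2,gate)}, require {pkg_at(p3,depot), truck_at(t1,depot)}
    → {pkg_at(p3,depot), pkg_at(p4,gate), truck_at(t1,depot), truck_at(t2,gate)}

== RESULT ==
["pkg_at(p3,depot)", "pkg_at(p4,gate)", "truck_at(t1,depot)", "truck_at(t2,gate)"]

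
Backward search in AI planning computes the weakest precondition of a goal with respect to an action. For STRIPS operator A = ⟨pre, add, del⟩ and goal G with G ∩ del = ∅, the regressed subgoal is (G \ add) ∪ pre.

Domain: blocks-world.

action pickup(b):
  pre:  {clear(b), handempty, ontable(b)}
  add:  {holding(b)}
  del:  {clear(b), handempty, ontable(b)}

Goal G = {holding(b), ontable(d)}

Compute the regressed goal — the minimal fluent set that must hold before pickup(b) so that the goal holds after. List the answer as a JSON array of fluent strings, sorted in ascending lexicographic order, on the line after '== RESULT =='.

Compute (G \ add) ∪ pre:
  G ∩ del = {}  (empty — regression defined)
  G \ add = {holding(b), ontable(d)} \ {holding(b)} = {ontable(d)}
  ∪ pre   = {ontable(d)} ∪ {clear(b), handempty, ontable(b)}
          = {clear(b), handempty, ontable(b), ontable(d)}

== RESULT ==
["clear(b)", "handempty", "ontable(b)", "ontable(d)"]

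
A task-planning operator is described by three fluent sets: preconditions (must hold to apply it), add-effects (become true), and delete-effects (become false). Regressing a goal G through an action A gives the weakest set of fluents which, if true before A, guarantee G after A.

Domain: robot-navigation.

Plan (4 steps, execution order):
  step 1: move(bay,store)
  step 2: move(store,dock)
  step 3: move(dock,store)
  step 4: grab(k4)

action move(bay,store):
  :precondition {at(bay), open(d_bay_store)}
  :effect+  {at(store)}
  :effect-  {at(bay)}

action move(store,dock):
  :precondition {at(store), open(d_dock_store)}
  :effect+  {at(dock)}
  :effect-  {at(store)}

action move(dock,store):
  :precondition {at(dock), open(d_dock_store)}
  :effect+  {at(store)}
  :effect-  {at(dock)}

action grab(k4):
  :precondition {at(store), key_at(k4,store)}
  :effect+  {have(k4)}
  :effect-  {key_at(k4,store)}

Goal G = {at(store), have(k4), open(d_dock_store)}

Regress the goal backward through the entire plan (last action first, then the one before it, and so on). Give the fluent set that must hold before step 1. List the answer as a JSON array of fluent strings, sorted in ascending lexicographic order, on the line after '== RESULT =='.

Work backward from the goal:
  through step 4 (grab(k4)): drop {have(k4)}, keep {at(store), open(d_dock_store)}, require {at(store), key_at(k4,store)}
    → {at(store), key_at(k4,store), open(d_dock_store)}
  through step 3 (move(dock,store)): drop {at(store)}, keep {key_at(k4,store), open(d_dock_store)}, require {at(dock), open(d_dock_store)}
    → {at(dock), key_at(k4,store), open(d_dock_store)}
  through step 2 (move(store,dock)): drop {at(dock)}, keep {key_at(k4,store), open(d_dock_store)}, require {at(store), open(d_dock_store)}
    → {at(store), key_at(k4,store), open(d_dock_store)}
  through step 1 (move(bay,store)): drop {at(store)}, keep {key_at(k4,store), open(d_dock_store)}, require {at(bay), open(d_bay_store)}
    → {at(bay), key_at(k4,store), open(d_bay_store), open(d_dock_store)}

== RESULT ==
["at(bay)", "key_at(k4,store)", "open(d_bay_store)", "open(d_dock_store)"]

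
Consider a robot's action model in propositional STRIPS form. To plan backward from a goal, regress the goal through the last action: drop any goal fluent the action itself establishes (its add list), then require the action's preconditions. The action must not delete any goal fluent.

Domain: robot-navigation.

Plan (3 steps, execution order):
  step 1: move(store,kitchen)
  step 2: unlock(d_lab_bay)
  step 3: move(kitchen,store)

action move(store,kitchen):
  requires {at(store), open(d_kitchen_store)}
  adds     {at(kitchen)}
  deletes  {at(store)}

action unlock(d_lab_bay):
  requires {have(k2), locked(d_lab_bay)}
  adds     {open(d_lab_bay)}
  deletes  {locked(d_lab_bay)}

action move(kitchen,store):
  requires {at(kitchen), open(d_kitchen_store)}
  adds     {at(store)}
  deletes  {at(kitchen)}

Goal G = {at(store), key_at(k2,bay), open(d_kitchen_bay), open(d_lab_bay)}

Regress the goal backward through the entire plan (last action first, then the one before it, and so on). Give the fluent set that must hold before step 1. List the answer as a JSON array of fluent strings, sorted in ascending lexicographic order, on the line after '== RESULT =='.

Regress step by step:
  through step 3 (move(kitchen,store)): drop {at(store)}, keep {key_at(k2,bay), open(d_kitchen_bay), open(d_lab_bay)}, require {at(kitchen), open(d_kitchen_store)}
    → {at(kitchen), key_at(k2,bay), open(d_kitchen_bay), open(d_kitchen_store), open(d_lab_bay)}
  through step 2 (unlock(d_lab_bay)): drop {open(d_lab_bay)}, keep {at(kitchen), key_at(k2,bay), open(d_kitchen_bay), open(d_kitchen_store)}, require {have(k2), locked(d_lab_bay)}
    → {at(kitchen), have(k2), key_at(k2,bay), locked(d_lab_bay), open(d_kitchen_bay), open(d_kitchen_store)}
  through step 1 (move(store,kitchen)): drop {at(kitchen)}, keep {have(k2), key_at(k2,bay), locked(d_lab_bay), open(d_kitchen_bay), open(d_kitchen_store)}, require {at(store), open(d_kitchen_store)}
    → {at(store), have(k2), key_at(k2,bay), locked(d_lab_bay), open(d_kitchen_bay), open(d_kitchen_store)}

== RESULT ==
["at(store)", "have(k2)", "key_at(k2,bay)", "locked(d_lab_bay)", "open(d_kitchen_bay)", "open(d_kitchen_store)"]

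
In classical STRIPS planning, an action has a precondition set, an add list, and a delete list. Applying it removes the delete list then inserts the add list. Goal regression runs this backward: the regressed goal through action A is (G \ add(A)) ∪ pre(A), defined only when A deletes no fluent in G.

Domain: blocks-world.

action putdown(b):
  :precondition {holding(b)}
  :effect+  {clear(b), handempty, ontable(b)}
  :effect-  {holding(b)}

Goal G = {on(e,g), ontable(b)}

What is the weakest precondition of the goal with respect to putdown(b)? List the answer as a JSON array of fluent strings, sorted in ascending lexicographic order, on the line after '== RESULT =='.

Compute (G \ add) ∪ pre:
  G ∩ del = {}  (empty — regression defined)
  G \ add = {on(e,g), ontable(b)} \ {clear(b), handempty, ontable(b)} = {on(e,g)}
  ∪ pre   = {on(e,g)} ∪ {holding(b)}
          = {holding(b), on(e,g)}

== RESULT ==
["holding(b)", "on(e,g)"]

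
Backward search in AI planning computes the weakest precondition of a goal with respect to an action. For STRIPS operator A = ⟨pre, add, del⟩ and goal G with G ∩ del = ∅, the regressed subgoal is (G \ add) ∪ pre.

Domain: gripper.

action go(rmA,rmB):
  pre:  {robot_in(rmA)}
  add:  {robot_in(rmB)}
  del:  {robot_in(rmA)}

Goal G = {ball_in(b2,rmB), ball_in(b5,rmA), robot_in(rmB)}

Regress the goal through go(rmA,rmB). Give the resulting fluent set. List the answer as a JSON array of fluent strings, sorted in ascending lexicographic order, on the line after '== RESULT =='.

Regress:
  G ∩ del = {}  (empty — regression defined)
  G \ add = {ball_in(b2,rmB), ball_in(b5,rmA), robot_in(rmB)} \ {robot_in(rmB)} = {ball_in(b2,rmB), ball_in(b5,rmA)}
  ∪ pre   = {ball_in(b2,rmB), ball_in(b5,rmA)} ∪ {robot_in(rmA)}
          = {ball_in(b2,rmB), ball_in(b5,rmA), robot_in(rmA)}

== RESULT ==
["ball_in(b2,rmB)", "ball_in(b5,rmA)", "robot_in(rmA)"]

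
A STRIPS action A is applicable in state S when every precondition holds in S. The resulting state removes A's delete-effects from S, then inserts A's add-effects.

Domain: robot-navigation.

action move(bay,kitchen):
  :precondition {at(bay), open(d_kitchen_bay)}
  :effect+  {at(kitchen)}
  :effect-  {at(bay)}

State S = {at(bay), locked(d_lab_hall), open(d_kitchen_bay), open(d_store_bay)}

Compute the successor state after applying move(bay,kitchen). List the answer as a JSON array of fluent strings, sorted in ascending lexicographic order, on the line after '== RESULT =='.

Progress:
  pre ⊆ S: {at(bay), open(d_kitchen_bay)} ⊆ S  — applicable
  S \ del = {locked(d_lab_hall), open(d_kitchen_bay), open(d_store_bay)}
  ∪ add   = {at(kitchen), locked(d_lab_hall), open(d_kitchen_bay), open(d_store_bay)}

== RESULT ==
["at(kitchen)", "locked(d_lab_hall)", "open(d_kitchen_bay)", "open(d_store_bay)"]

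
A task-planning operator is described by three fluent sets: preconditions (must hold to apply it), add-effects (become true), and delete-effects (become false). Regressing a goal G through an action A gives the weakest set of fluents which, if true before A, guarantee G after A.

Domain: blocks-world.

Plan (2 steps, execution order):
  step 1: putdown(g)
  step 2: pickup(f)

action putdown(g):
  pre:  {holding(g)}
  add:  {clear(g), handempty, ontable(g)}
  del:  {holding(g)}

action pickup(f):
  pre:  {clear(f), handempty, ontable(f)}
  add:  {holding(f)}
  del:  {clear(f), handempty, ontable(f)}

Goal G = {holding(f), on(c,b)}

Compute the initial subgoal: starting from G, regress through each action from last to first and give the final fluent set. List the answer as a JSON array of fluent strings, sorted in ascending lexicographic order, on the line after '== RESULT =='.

Regress step by step:
  through step 2 (pickup(f)): drop {holding(f)}, keep {on(c,b)}, require {clear(f), handempty, ontable(f)}
    → {clear(f), handempty, on(c,b), ontable(f)}
  through step 1 (putdown(g)): drop {handempty}, keep {clear(f), on(c,b), ontable(f)}, require {holding(g)}
    → {clear(f), holding(g), on(c,b), ontable(f)}

== RESULT ==
["clear(f)", "holding(g)", "on(c,b)", "ontable(f)"]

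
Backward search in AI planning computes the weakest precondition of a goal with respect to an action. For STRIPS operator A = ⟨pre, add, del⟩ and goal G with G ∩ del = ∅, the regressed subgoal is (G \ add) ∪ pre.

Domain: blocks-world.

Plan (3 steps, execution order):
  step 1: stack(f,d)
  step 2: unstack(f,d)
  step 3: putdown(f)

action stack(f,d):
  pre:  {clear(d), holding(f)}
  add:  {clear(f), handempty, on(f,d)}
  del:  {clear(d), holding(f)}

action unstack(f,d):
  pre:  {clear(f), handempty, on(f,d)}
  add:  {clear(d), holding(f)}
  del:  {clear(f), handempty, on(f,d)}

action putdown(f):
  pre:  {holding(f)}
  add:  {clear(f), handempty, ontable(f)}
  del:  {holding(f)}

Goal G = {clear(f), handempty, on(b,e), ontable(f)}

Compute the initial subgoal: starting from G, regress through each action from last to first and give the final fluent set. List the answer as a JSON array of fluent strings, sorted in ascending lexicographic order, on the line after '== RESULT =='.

Work backward from the goal:
  through step 3 (putdown(f)): drop {clear(f), handempty, ontable(f)}, keep {on(b,e)}, require {holding(f)}
    → {holding(f), on(b,e)}
  through step 2 (unstack(f,d)): drop {holding(f)}, keep {on(b,e)}, require {clear(f), handempty, on(f,d)}
    → {clear(f), handempty, on(b,e), on(f,d)}
  through step 1 (stack(f,d)): drop {clear(f), handempty, on(f,d)}, keep {on(b,e)}, require {clear(d), holding(f)}
    → {clear(d), holding(f), on(b,e)}

== RESULT ==
["clear(d)", "holding(f)", "on(b,e)"]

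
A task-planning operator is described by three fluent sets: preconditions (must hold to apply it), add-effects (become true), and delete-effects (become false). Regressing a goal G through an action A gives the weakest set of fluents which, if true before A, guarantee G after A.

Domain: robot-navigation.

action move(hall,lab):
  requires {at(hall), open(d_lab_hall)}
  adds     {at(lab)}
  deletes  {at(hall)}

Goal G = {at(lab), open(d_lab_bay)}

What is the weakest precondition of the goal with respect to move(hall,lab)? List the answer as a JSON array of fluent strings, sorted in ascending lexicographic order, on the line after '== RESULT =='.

Compute (G \ add) ∪ pre:
  G ∩ del = {}  (empty — regression defined)
  G \ add = {at(lab), open(d_lab_bay)} \ {at(lab)} = {open(d_lab_bay)}
  ∪ pre   = {open(d_lab_bay)} ∪ {at(hall), open(d_lab_hall)}
          = {at(hall), open(d_lab_bay), open(d_lab_hall)}

== RESULT ==
["at(hall)", "open(d_lab_bay)", "open(d_lab_hall)"]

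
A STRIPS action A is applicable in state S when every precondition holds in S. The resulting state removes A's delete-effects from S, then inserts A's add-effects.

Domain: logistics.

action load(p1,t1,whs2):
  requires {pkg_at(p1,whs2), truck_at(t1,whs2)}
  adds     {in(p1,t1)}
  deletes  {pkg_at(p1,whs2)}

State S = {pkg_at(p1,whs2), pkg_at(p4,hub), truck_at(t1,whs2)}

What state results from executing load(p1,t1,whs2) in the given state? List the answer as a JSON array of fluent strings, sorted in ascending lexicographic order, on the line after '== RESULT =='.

Progress:
  pre ⊆ S: {pkg_at(p1,whs2), truck_at(t1,whs2)} ⊆ S  — applicable
  S \ del = {pkg_at(p4,hub), truck_at(t1,whs2)}
  ∪ add   = {in(p1,t1), pkg_at(p4,hub), truck_at(t1,whs2)}

== RESULT ==
["in(p1,t1)", "pkg_at(p4,hub)", "truck_at(t1,whs2)"]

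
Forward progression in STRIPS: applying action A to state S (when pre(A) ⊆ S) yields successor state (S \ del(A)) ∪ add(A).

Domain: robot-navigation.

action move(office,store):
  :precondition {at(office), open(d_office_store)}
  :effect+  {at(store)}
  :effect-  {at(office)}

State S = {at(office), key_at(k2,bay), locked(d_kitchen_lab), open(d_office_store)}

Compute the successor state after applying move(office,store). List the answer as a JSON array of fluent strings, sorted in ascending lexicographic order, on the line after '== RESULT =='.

Progress:
  pre ⊆ S: {at(office), open(d_office_store)} ⊆ S  — applicable
  S \ del = {key_at(k2,bay), locked(d_kitchen_lab), open(d_office_store)}
  ∪ add   = {at(store), key_at(k2,bay), locked(d_kitchen_lab), open(d_office_store)}

== RESULT ==
["at(store)", "key_at(k2,bay)", "locked(d_kitchen_lab)", "open(d_office_store)"]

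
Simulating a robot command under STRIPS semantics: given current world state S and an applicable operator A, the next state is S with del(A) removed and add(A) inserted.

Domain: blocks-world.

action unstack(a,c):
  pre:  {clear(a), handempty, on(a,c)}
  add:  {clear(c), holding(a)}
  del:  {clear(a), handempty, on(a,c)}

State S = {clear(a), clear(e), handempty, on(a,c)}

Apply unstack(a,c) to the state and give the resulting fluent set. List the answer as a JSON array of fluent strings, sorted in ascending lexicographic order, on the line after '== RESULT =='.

Progress:
  pre ⊆ S: {clear(a), handempty, on(a,c)} ⊆ S  — applicable
  S \ del = {clear(e)}
  ∪ add   = {clear(c), clear(e), holding(a)}

== RESULT ==
["clear(c)", "clear(e)", "holding(a)"]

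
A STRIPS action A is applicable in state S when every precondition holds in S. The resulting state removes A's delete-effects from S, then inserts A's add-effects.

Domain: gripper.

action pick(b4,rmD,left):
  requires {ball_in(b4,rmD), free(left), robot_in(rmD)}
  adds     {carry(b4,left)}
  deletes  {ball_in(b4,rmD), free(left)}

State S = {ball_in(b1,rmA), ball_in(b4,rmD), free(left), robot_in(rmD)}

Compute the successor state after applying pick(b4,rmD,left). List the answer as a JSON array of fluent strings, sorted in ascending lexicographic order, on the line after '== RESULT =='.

Progress:
  pre ⊆ S: {ball_in(b4,rmD), free(left), robot_in(rmD)} ⊆ S  — applicable
  S \ del = {ball_in(b1,rmA), robot_in(rmD)}
  ∪ add   = {ball_in(b1,rmA), carry(b4,left), robot_in(rmD)}

== RESULT ==
["ball_in(b1,rmA)", "carry(b4,left)", "robot_in(rmD)"]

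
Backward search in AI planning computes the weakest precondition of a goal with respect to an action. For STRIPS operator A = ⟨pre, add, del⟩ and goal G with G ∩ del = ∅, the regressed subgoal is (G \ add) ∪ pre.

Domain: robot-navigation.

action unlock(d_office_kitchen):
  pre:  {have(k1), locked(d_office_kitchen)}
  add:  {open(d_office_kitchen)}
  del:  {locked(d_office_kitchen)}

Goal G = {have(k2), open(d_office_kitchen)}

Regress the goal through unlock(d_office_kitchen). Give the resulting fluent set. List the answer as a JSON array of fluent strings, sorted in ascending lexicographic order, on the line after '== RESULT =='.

Regress:
  G ∩ del = {}  (empty — regression defined)
  G \ add = {have(k2), open(d_office_kitchen)} \ {open(d_office_kitchen)} = {have(k2)}
  ∪ pre   = {have(k2)} ∪ {have(k1), locked(d_office_kitchen)}
          = {have(k1), have(k2), locked(d_office_kitchen)}

== RESULT ==
["have(k1)", "have(k2)", "locked(d_office_kitchen)"]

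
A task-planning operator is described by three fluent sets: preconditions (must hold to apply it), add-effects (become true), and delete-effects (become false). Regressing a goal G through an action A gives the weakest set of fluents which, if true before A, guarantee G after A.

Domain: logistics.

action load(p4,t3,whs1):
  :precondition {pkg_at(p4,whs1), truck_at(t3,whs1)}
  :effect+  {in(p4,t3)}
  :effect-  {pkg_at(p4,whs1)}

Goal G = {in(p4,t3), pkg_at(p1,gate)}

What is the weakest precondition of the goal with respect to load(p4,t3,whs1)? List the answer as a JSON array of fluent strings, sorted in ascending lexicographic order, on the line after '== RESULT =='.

Compute (G \ add) ∪ pre:
  G ∩ del = {}  (empty — regression defined)
  G \ add = {in(p4,t3), pkg_at(p1,gate)} \ {in(p4,t3)} = {pkg_at(p1,gate)}
  ∪ pre   = {pkg_at(p1,gate)} ∪ {pkg_at(p4,whs1), truck_at(t3,whs1)}
          = {pkg_at(p1,gate), pkg_at(p4,whs1), truck_at(t3,whs1)}

== RESULT ==
["pkg_at(p1,gate)", "pkg_at(p4,whs1)", "truck_at(t3,whs1)"]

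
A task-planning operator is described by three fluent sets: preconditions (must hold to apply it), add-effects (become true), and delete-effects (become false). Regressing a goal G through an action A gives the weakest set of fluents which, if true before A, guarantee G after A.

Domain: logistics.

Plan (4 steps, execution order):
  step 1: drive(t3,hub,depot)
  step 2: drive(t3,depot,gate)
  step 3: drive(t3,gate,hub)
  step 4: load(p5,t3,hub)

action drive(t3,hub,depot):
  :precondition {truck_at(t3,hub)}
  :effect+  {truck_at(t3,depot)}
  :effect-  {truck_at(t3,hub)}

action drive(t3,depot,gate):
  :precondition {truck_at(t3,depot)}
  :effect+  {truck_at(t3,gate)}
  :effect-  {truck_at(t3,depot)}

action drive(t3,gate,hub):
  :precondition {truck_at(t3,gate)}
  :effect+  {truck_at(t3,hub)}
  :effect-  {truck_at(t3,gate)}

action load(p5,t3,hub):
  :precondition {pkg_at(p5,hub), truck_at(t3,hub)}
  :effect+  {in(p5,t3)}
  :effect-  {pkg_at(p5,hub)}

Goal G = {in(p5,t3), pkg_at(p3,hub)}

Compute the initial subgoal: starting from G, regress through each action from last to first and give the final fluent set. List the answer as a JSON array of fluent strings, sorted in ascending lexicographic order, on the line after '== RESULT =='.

Work backward from the goal:
  through step 4 (load(p5,t3,hub)): drop {in(p5,t3)}, keep {pkg_at(p3,hub)}, require {pkg_at(p5,hub), truck_at(t3,hub)}
    → {pkg_at(p3,hub), pkg_at(p5,hub), truck_at(t3,hub)}
  through step 3 (drive(t3,gate,hub)): drop {truck_at(t3,hub)}, keep {pkg_at(p3,hub), pkg_at(p5,hub)}, require {truck_at(t3,gate)}
    → {pkg_at(p3,hub), pkg_at(p5,hub), truck_at(t3,gate)}
  through step 2 (drive(t3,depot,gate)): drop {truck_at(t3,gate)}, keep {pkg_at(p3,hub), pkg_at(p5,hub)}, require {truck_at(t3,depot)}
    → {pkg_at(p3,hub), pkg_at(p5,hub), truck_at(t3,depot)}
  through step 1 (drive(t3,hub,depot)): drop {truck_at(t3,depot)}, keep {pkg_at(p3,hub), pkg_at(p5,hub)}, require {truck_at(t3,hub)}
    → {pkg_at(p3,hub), pkg_at(p5,hub), truck_at(t3,hub)}

== RESULT ==
["pkg_at(p3,hub)", "pkg_at(p5,hub)", "truck_at(t3,hub)"]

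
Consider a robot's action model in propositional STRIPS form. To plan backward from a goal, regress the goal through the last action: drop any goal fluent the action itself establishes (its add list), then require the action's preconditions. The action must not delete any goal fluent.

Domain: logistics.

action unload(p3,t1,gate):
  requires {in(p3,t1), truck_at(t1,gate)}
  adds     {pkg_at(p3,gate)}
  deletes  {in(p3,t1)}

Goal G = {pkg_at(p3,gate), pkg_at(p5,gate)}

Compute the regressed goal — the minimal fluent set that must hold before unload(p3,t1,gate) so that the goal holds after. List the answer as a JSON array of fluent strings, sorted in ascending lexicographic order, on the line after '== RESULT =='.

Regress:
  G ∩ del = {}  (empty — regression defined)
  G \ add = {pkg_at(p3,gate), pkg_at(p5,gate)} \ {pkg_at(p3,gate)} = {pkg_at(p5,gate)}
  ∪ pre   = {pkg_at(p5,gate)} ∪ {in(p3,t1), truck_at(t1,gate)}
          = {in(p3,t1), pkg_at(p5,gate), truck_at(t1,gate)}

== RESULT ==
["in(p3,t1)", "pkg_at(p5,gate)", "truck_at(t1,gate)"]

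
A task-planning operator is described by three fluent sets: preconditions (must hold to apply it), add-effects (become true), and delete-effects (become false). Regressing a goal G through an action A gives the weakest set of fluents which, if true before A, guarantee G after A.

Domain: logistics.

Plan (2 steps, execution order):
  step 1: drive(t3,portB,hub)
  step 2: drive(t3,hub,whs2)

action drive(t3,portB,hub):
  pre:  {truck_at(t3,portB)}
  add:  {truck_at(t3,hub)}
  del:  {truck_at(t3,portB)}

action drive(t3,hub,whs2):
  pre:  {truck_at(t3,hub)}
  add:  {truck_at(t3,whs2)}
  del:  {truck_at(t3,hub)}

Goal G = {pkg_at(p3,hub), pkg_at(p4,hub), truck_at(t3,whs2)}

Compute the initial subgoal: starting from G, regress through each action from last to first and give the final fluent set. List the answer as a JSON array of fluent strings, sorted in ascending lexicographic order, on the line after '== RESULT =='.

Work backward from the goal:
  through step 2 (drive(t3,hub,whs2)): drop {truck_at(t3,whs2)}, keep {pkg_at(p3,hub), pkg_at(p4,hub)}, require {truck_at(t3,hub)}
    → {pkg_at(p3,hub), pkg_at(p4,hub), truck_at(t3,hub)}
  through step 1 (drive(t3,portB,hub)): drop {truck_at(t3,hub)}, keep {pkg_at(p3,hub), pkg_at(p4,hub)}, require {truck_at(t3,portB)}
    → {pkg_at(p3,hub), pkg_at(p4,hub), truck_at(t3,portB)}

== RESULT ==
["pkg_at(p3,hub)", "pkg_at(p4,hub)", "truck_at(t3,portB)"]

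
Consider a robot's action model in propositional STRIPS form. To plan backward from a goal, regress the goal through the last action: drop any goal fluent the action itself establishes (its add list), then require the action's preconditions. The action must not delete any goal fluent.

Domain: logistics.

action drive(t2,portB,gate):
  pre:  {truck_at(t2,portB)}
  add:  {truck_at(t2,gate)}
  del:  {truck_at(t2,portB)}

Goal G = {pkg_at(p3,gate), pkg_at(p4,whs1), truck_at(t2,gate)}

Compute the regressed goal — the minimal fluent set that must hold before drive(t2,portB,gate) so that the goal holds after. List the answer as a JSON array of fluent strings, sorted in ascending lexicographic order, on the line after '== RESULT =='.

Compute (G \ add) ∪ pre:
  G ∩ del = {}  (empty — regression defined)
  G \ add = {pkg_at(p3,gate), pkg_at(p4,whs1), truck_at(t2,gate)} \ {truck_at(t2,gate)} = {pkg_at(p3,gate), pkg_at(p4,whs1)}
  ∪ pre   = {pkg_at(p3,gate), pkg_at(p4,whs1)} ∪ {truck_at(t2,portB)}
          = {pkg_at(p3,gate), pkg_at(p4,whs1), truck_at(t2,portB)}

== RESULT ==
["pkg_at(p3,gate)", "pkg_at(p4,whs1)", "truck_at(t2,portB)"]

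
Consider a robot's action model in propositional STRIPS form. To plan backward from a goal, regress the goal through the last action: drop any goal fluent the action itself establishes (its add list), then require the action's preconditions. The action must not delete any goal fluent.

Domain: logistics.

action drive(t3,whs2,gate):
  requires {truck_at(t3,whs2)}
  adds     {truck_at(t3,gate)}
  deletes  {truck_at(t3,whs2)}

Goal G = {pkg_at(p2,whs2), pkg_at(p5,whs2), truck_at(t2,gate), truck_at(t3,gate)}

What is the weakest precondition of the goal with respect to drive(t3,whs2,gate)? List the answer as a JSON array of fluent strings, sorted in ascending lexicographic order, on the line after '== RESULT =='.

Compute (G \ add) ∪ pre:
  G ∩ del = {}  (empty — regression defined)
  G \ add = {pkg_at(p2,whs2), pkg_at(p5,whs2), truck_at(t2,gate), truck_at(t3,gate)} \ {truck_at(t3,gate)} = {pkg_at(p2,whs2), pkg_at(p5,whs2), truck_at(t2,gate)}
  ∪ pre   = {pkg_at(p2,whs2), pkg_at(p5,whs2), truck_at(t2,gate)} ∪ {truck_at(t3,whs2)}
          = {pkg_at(p2,whs2), pkg_at(p5,whs2), truck_at(t2,gate), truck_at(t3,whs2)}

== RESULT ==
["pkg_at(p2,whs2)", "pkg_at(p5,whs2)", "truck_at(t2,gate)", "truck_at(t3,whs2)"]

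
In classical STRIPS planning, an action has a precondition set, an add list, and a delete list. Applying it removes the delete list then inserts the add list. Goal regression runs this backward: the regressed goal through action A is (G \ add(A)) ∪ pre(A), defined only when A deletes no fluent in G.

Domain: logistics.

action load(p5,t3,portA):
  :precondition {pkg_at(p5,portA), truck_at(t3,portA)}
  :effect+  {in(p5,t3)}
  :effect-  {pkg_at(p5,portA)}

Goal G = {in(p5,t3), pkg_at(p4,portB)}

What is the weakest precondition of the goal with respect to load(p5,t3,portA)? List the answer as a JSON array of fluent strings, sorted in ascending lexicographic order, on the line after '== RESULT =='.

Compute (G \ add) ∪ pre:
  G ∩ del = {}  (empty — regression defined)
  G \ add = {in(p5,t3), pkg_at(p4,portB)} \ {in(p5,t3)} = {pkg_at(p4,portB)}
  ∪ pre   = {pkg_at(p4,portB)} ∪ {pkg_at(p5,portA), truck_at(t3,portA)}
          = {pkg_at(p4,portB), pkg_at(p5,portA), truck_at(t3,portA)}

== RESULT ==
["pkg_at(p4,portB)", "pkg_at(p5,portA)", "truck_at(t3,portA)"]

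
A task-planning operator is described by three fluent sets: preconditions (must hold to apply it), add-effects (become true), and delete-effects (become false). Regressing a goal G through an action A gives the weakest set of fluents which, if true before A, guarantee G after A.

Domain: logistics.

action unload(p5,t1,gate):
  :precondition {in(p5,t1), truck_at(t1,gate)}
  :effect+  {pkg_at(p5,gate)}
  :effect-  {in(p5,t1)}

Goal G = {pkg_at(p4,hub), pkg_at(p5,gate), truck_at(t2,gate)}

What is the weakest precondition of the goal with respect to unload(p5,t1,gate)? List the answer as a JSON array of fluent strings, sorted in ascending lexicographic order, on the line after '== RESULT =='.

Compute (G \ add) ∪ pre:
  G ∩ del = {}  (empty — regression defined)
  G \ add = {pkg_at(p4,hub), pkg_at(p5,gate), truck_at(t2,gate)} \ {pkg_at(p5,gate)} = {pkg_at(p4,hub), truck_at(t2,gate)}
  ∪ pre   = {pkg_at(p4,hub), truck_at(t2,gate)} ∪ {in(p5,t1), truck_at(t1,gate)}
          = {in(p5,t1), pkg_at(p4,hub), truck_at(t1,gate), truck_at(t2,gate)}

== RESULT ==
["in(p5,t1)", "pkg_at(p4,hub)", "truck_at(t1,gate)", "truck_at(t2,gate)"]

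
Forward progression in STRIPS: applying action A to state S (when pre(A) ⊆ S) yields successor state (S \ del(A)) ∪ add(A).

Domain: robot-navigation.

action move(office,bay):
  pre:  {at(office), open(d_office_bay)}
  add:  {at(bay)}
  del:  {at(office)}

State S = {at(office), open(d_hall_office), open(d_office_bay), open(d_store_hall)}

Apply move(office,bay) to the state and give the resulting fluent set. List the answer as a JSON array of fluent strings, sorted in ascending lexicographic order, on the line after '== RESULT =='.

Compute (S \ del) ∪ add:
  pre ⊆ S: {at(office), open(d_office_bay)} ⊆ S  — applicable
  S \ del = {open(d_hall_office), open(d_office_bay), open(d_store_hall)}
  ∪ add   = {at(bay), open(d_hall_office), open(d_office_bay), open(d_store_hall)}

== RESULT ==
["at(bay)", "open(d_hall_office)", "open(d_office_bay)", "open(d_store_hall)"]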